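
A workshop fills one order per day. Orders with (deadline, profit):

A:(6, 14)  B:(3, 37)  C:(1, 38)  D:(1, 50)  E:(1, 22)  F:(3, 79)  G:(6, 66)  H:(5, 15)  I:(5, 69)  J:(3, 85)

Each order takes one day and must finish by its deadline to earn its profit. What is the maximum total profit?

Sort by profit descending; place each in the latest free slot ≤ its deadline.
Profit order: J=85 F=79 I=69 G=66 D=50 C=38 B=37 E=22 H=15 A=14
Assign: J→slot 3, F→slot 2, I→slot 5, G→slot 6, D→slot 1, C skipped, B skipped, E skipped, H→slot 4, A skipped.
Slots: [1:D] [2:F] [3:J] [4:H] [5:I] [6:G]
Profit = 50 + 79 + 85 + 15 + 69 + 66 = 364

364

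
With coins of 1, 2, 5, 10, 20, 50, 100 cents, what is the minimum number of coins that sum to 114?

4

114 − 1×100→14 − 1×10→4 − 2×2→0
Total coins = 1 + 1 + 2 = 4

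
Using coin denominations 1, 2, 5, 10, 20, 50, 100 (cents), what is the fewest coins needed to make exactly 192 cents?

5

192 − 1×100→92 − 1×50→42 − 2×20→2 − 1×2→0
Total coins = 1 + 1 + 2 + 1 = 5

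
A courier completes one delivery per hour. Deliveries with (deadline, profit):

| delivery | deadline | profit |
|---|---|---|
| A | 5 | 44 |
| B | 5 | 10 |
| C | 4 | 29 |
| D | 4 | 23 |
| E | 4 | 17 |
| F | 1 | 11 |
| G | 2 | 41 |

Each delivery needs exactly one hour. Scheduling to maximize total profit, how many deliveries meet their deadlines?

5

Take jobs in profit order; each goes to the latest open slot no later than its deadline.
Profit order: A=44 G=41 C=29 D=23 E=17 F=11 B=10
Assign: A→slot 5, G→slot 2, C→slot 4, D→slot 3, E→slot 1, F skipped, B skipped.
Slots: [1:E] [2:G] [3:D] [4:C] [5:A]
5 of 7 scheduled.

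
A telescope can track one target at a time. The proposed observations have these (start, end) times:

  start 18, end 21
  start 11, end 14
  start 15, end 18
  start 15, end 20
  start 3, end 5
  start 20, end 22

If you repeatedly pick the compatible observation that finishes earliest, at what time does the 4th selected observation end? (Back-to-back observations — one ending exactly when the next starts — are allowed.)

21

Sorted by end: (3,5)  (11,14)  (15,18)  (15,20)  (18,21)  (20,22)
take (3,5); take (11,14); take (15,18); take (18,21).
Selected: (3,5) (11,14) (15,18) (18,21)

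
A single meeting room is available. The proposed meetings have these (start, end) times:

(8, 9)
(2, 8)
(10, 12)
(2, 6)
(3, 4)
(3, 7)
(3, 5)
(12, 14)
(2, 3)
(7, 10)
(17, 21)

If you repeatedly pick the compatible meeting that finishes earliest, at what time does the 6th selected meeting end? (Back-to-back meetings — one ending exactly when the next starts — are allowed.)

Order by finish time; keep every interval that doesn't clash with the previous kept one.
By end time: (2,3), (3,4), (3,5), (2,6), (3,7), (2,8), (8,9), (7,10), (10,12), (12,14), (17,21).
Pick (2,3); next start ≥ 3 → (3,4); next start ≥ 4 → (8,9); next start ≥ 9 → (10,12); next start ≥ 12 → (12,14); next start ≥ 14 → (17,21).
Selected: (2,3) (3,4) (8,9) (10,12) (12,14) (17,21)

21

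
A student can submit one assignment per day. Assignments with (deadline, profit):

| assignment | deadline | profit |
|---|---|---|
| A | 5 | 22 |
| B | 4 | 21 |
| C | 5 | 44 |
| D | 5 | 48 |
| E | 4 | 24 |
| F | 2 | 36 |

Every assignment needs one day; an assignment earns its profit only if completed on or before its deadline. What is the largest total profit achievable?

Sort by profit descending; place each in the latest free slot ≤ its deadline.
Profit order: D=48 C=44 F=36 E=24 A=22 B=21
Assign: D→slot 5, C→slot 4, F→slot 2, E→slot 3, A→slot 1, B skipped.
Slots: [1:A] [2:F] [3:E] [4:C] [5:D]
Profit = 22 + 36 + 24 + 44 + 48 = 174

174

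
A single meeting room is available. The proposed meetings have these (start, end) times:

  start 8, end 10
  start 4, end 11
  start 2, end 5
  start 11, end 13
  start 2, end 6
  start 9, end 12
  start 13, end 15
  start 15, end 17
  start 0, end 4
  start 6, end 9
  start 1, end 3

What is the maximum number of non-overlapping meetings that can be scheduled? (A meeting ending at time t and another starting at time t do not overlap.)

Sorted by end: (1,3)  (0,4)  (2,5)  (2,6)  (6,9)  (8,10)  (4,11)  (9,12)  (11,13)  (13,15)  (15,17)
take (1,3); skip (0,4); take (6,9); take (9,12); take (13,15); take (15,17).
Selected 5 meetings.

5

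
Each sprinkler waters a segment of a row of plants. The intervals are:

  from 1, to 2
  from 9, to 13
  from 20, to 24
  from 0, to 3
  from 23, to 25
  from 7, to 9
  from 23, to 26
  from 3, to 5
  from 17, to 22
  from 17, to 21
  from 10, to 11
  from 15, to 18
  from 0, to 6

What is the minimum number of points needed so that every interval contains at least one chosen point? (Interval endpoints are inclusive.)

Sort by right endpoint; whenever an interval is uncovered, place a point at its right end.
Sorted: [1,2] [0,3] [3,5] [0,6] [7,9] [10,11] [9,13] [15,18] [17,21] [17,22] [20,24] [23,25] [23,26]
{[1,2],[0,3]} hit by 2; {[3,5],[0,6]} hit by 5; {[7,9]} hit by 9; {[10,11],[9,13]} hit by 11; {[15,18],[17,21],[17,22]} hit by 18; {[20,24],[23,25],[23,26]} hit by 24.
Points: 2, 5, 9, 11, 18, 24 (6 total).

6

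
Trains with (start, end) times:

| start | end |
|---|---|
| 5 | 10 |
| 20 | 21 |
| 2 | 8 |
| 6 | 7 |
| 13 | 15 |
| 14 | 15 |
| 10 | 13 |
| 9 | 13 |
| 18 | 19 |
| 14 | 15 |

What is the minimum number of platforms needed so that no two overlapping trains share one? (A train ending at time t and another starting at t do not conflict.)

3

Events (time:±→running): 2:+→1 5:+→2 6:+→3 … peak 3.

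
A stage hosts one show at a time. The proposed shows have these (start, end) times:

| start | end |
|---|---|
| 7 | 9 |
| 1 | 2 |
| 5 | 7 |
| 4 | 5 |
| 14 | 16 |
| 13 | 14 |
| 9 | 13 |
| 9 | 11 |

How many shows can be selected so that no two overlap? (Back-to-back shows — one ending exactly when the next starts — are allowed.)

Order by finish time; keep every interval that doesn't clash with the previous kept one.
By end time: (1,2), (4,5), (5,7), (7,9), (9,11), (9,13), (13,14), (14,16).
Pick (1,2); next start ≥ 2 → (4,5); next start ≥ 5 → (5,7); next start ≥ 7 → (7,9); next start ≥ 9 → (9,11); next start ≥ 11 → (13,14); next start ≥ 14 → (14,16).
Selected 7 shows.

7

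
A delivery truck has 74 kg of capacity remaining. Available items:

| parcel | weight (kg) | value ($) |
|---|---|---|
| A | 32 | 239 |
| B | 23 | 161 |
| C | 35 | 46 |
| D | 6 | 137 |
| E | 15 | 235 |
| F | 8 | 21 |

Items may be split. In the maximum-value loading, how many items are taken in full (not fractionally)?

Ratios (sorted): D 22.83, E 15.67, A 7.47, B 7.00, F 2.62, C 1.31
take D (6 @ 137); take E (15 @ 235); take A (32 @ 239); take 21/23 of B → 147.00. Capacity used 74/74.
3 item(s) taken whole; one partial (take 21/23 of B).

3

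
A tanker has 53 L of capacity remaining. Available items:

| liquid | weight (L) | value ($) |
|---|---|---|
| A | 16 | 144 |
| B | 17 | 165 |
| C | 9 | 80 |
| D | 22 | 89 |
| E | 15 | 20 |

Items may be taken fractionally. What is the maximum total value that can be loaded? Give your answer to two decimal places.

433.50

Order: B (165/17=9.71) > A (144/16=9.00) > C (80/9=8.89) > D (89/22=4.05) > E (20/15=1.33)
Fill: take B (17 @ 165) → take A (16 @ 144) → take C (9 @ 80) → take 11/22 of D → 44.50; 53/53 used.
Total value = 433.50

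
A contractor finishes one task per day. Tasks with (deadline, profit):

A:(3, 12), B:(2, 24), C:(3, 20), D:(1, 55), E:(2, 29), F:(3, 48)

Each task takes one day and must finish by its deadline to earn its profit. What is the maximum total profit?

132

Sort by profit descending; place each in the latest free slot ≤ its deadline.
Profit order: D=55 F=48 E=29 B=24 C=20 A=12
Assign: D→slot 1, F→slot 3, E→slot 2, B skipped, C skipped, A skipped.
Slots: [1:D] [2:E] [3:F]
Profit = 55 + 29 + 48 = 132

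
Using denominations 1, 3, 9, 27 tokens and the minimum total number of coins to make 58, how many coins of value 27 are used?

2

58 = 2×27 + 1×3 + 1×1
Count of 27: 2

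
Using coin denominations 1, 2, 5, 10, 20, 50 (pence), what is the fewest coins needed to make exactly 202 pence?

Use the largest denomination that fits, subtract, and repeat.
202 − 4×50→2 − 1×2→0
Total coins = 4 + 1 = 5

5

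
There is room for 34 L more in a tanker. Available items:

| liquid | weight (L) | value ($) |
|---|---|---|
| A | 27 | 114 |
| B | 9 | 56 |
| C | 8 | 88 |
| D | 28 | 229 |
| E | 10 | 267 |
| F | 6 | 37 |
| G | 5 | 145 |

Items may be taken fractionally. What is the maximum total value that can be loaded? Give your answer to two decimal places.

Sort by value per unit weight and fill in that order.
Order: G (145/5=29.00) > E (267/10=26.70) > C (88/8=11.00) > D (229/28=8.18) > B (56/9=6.22) > F (37/6=6.17) > A (114/27=4.22)
Fill: take G (5 @ 145) → take E (10 @ 267) → take C (8 @ 88) → take 11/28 of D → 89.96; 34/34 used.
Total value = 589.96

589.96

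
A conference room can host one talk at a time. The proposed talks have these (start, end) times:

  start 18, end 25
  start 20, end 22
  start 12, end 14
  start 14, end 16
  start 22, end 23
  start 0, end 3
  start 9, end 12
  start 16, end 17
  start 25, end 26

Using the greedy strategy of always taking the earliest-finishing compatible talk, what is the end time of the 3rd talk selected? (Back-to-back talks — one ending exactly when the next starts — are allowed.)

By end time: (0,3), (9,12), (12,14), (14,16), (16,17), (20,22), (22,23), (18,25), (25,26).
Pick (0,3); next start ≥ 3 → (9,12); next start ≥ 12 → (12,14); next start ≥ 14 → (14,16); next start ≥ 16 → (16,17); next start ≥ 17 → (20,22); next start ≥ 22 → (22,23); next start ≥ 23 → (25,26).
Selected: (0,3) (9,12) (12,14) (14,16) (16,17) (20,22) (22,23) (25,26)

14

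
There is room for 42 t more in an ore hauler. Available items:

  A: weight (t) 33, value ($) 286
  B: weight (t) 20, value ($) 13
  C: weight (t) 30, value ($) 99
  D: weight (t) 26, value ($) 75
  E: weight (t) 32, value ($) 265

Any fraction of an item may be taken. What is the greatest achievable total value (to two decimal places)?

360.53

Greedy by value/weight ratio, highest first.
Ratios (sorted): A 8.67, E 8.28, C 3.30, D 2.88, B 0.65
take A (33 @ 286); take 9/32 of E → 74.53. Capacity used 42/42.
Total value = 360.53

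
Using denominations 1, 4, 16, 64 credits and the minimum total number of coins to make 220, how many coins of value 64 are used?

3

220 − 3×64→28 − 1×16→12 − 3×4→0
Count of 64: 3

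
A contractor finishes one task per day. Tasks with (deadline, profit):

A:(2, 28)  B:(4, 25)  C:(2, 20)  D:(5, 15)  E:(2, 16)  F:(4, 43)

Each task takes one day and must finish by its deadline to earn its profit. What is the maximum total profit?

Profit order: F=43 A=28 B=25 C=20 E=16 D=15
Assign: F→slot 4, A→slot 2, B→slot 3, C→slot 1, E skipped, D→slot 5.
Slots: [1:C] [2:A] [3:B] [4:F] [5:D]
Profit = 20 + 28 + 25 + 43 + 15 = 131

131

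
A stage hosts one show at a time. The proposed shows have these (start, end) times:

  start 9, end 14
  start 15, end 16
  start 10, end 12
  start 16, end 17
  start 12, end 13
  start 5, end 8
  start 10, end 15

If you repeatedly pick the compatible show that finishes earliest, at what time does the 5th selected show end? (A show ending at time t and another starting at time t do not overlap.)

Order by finish time; keep every interval that doesn't clash with the previous kept one.
Sorted by end: (5,8)  (10,12)  (12,13)  (9,14)  (10,15)  (15,16)  (16,17)
take (5,8); take (10,12); take (12,13); skip (10,15); take (15,16); take (16,17).
Selected: (5,8) (10,12) (12,13) (15,16) (16,17)

17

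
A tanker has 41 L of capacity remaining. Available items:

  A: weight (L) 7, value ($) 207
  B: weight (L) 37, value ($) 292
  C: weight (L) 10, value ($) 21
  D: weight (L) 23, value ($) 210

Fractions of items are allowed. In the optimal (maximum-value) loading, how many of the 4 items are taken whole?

Order: A (207/7=29.57) > D (210/23=9.13) > B (292/37=7.89) > C (21/10=2.10)
Fill: take A (7 @ 207) → take D (23 @ 210) → take 11/37 of B → 86.81; 41/41 used.
2 item(s) taken whole; one partial (take 11/37 of B).

2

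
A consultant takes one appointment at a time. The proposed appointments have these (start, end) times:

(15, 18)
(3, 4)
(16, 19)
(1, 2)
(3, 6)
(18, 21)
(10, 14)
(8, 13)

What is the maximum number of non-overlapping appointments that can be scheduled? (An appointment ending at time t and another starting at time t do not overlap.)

Greedy by earliest finish: after sorting by end time, pick each interval compatible with the last pick.
By end time: (1,2), (3,4), (3,6), (8,13), (10,14), (15,18), (16,19), (18,21).
Pick (1,2); next start ≥ 2 → (3,4); next start ≥ 4 → (8,13); next start ≥ 13 → (15,18); next start ≥ 18 → (18,21).
Selected 5 appointments.

5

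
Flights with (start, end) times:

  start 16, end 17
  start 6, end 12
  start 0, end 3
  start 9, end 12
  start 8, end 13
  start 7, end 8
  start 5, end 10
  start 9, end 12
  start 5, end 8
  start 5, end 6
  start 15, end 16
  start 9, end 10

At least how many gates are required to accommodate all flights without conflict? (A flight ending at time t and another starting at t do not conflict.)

The answer is the maximum number of intervals overlapping at any instant.
starts: [0, 5, 5, 5, 6, 7, 8, 9, 9, 9, 15, 16]
ends:   [3, 6, 8, 8, 10, 10, 12, 12, 12, 13, 16, 17]
s0→1 e3→0 s5→1 s5→2 s5→3 e6→2 s6→3 s7→4 e8→3 e8→2 s8→3 s9→4 s9→5 s9→6  — peak 6.

6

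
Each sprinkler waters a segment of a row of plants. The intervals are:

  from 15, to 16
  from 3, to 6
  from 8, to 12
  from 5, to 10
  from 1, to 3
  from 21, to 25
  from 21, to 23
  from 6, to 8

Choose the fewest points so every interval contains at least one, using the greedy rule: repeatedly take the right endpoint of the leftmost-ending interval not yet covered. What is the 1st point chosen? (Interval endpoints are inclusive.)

Process intervals by earliest right end; each time one isn't hit yet, stab at its right endpoint.
Sorted: [1,3] [3,6] [6,8] [5,10] [8,12] [15,16] [21,23] [21,25]
{[1,3],[3,6]} hit by 3; {[6,8],[5,10],[8,12]} hit by 8; {[15,16]} hit by 16; {[21,23],[21,25]} hit by 23.
Points: 3, 8, 16, 23 (4 total).

3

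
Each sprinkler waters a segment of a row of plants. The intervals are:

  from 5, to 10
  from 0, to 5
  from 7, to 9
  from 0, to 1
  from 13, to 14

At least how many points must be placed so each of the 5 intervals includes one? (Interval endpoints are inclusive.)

Sorted: [0,1] [0,5] [7,9] [5,10] [13,14]
{[0,1],[0,5]} hit by 1; {[7,9],[5,10]} hit by 9; {[13,14]} hit by 14.
Points: 1, 9, 14 (3 total).

3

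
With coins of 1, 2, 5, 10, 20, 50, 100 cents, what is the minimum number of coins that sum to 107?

107 − 1×100→7 − 1×5→2 − 1×2→0
Total coins = 1 + 1 + 1 = 3

3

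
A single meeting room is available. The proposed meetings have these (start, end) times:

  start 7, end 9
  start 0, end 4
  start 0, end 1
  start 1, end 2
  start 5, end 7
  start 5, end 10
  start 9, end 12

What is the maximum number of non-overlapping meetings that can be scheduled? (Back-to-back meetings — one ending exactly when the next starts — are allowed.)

Sort by end time and greedily take each interval whose start is ≥ the last chosen end.
By end time: (0,1), (1,2), (0,4), (5,7), (7,9), (5,10), (9,12).
Pick (0,1); next start ≥ 1 → (1,2); next start ≥ 2 → (5,7); next start ≥ 7 → (7,9); next start ≥ 9 → (9,12).
Selected 5 meetings.

5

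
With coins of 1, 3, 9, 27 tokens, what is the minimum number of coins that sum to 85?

5

85 − 3×27→4 − 1×3→1 − 1×1→0
Total coins = 3 + 1 + 1 = 5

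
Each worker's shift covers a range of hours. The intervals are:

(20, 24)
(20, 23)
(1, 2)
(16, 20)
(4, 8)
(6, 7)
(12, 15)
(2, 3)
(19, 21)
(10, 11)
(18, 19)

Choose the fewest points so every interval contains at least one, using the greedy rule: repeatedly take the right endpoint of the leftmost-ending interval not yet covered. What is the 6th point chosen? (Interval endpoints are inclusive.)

23

Process intervals by earliest right end; each time one isn't hit yet, stab at its right endpoint.
Sorted: [1,2] [2,3] [6,7] [4,8] [10,11] [12,15] [18,19] [16,20] [19,21] [20,23] [20,24]
{[1,2],[2,3]} hit by 2; {[6,7],[4,8]} hit by 7; {[10,11]} hit by 11; {[12,15]} hit by 15; {[18,19],[16,20],[19,21]} hit by 19; {[20,23],[20,24]} hit by 23.
Points: 2, 7, 11, 15, 19, 23 (6 total).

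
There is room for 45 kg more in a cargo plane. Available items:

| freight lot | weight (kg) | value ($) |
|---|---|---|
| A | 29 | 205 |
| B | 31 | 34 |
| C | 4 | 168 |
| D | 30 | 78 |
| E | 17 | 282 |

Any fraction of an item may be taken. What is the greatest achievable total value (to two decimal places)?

Sort by value per unit weight and fill in that order.
Order: C (168/4=42.00) > E (282/17=16.59) > A (205/29=7.07) > D (78/30=2.60) > B (34/31=1.10)
Fill: take C (4 @ 168) → take E (17 @ 282) → take 24/29 of A → 169.66; 45/45 used.
Total value = 619.66

619.66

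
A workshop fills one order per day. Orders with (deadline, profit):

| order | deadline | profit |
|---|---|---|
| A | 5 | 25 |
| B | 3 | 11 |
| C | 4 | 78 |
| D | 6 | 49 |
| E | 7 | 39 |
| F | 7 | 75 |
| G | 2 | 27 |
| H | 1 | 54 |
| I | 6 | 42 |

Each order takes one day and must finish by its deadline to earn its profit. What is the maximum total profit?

364

By profit: C(d4,78), F(d7,75), H(d1,54), D(d6,49), I(d6,42), E(d7,39), G(d2,27), A(d5,25), B(d3,11)
C→slot 4; F→slot 7; H→slot 1; D→slot 6; I→slot 5; E→slot 3; G→slot 2; A skipped; B skipped.
Profit = 54 + 27 + 39 + 78 + 42 + 49 + 75 = 364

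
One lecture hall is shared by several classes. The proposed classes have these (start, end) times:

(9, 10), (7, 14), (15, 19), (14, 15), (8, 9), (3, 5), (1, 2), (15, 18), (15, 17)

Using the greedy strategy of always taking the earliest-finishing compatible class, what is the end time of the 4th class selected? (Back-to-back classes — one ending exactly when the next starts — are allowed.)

Order by finish time; keep every interval that doesn't clash with the previous kept one.
By end time: (1,2), (3,5), (8,9), (9,10), (7,14), (14,15), (15,17), (15,18), (15,19).
Pick (1,2); next start ≥ 2 → (3,5); next start ≥ 5 → (8,9); next start ≥ 9 → (9,10); next start ≥ 10 → (14,15); next start ≥ 15 → (15,17).
Selected: (1,2) (3,5) (8,9) (9,10) (14,15) (15,17)

10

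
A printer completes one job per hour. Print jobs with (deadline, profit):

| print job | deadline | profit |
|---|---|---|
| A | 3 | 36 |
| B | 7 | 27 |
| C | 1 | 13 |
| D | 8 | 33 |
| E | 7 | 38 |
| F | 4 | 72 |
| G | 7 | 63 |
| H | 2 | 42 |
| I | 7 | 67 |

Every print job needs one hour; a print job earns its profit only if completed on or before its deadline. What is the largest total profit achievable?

378

Sort by profit descending; place each in the latest free slot ≤ its deadline.
Profit order: F=72 I=67 G=63 H=42 E=38 A=36 D=33 B=27 C=13
Assign: F→slot 4, I→slot 7, G→slot 6, H→slot 2, E→slot 5, A→slot 3, D→slot 8, B→slot 1, C skipped.
Slots: [1:B] [2:H] [3:A] [4:F] [5:E] [6:G] [7:I] [8:D]
Profit = 27 + 42 + 36 + 72 + 38 + 63 + 67 + 33 = 378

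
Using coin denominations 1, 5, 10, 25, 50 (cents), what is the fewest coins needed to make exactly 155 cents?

4

Greedy: take as many of the largest coin as possible, then repeat with the remainder.
155 − 3×50→5 − 1×5→0
Total coins = 3 + 1 = 4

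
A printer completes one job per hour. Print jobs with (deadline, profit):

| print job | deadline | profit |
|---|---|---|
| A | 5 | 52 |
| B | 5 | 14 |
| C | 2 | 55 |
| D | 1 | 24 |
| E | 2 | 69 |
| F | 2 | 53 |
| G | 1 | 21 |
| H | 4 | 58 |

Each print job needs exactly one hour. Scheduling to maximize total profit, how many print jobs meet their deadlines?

Take jobs in profit order; each goes to the latest open slot no later than its deadline.
By profit: E(d2,69), H(d4,58), C(d2,55), F(d2,53), A(d5,52), D(d1,24), G(d1,21), B(d5,14)
E→slot 2; H→slot 4; C→slot 1; F skipped; A→slot 5; D skipped; G skipped; B→slot 3.
5 of 8 scheduled.

5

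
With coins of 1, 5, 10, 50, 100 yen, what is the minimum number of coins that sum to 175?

175 = 1×100 + 1×50 + 2×10 + 1×5
Total coins = 1 + 1 + 2 + 1 = 5

5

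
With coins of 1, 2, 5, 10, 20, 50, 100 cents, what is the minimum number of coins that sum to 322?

5

322 − 3×100→22 − 1×20→2 − 1×2→0
Total coins = 3 + 1 + 1 = 5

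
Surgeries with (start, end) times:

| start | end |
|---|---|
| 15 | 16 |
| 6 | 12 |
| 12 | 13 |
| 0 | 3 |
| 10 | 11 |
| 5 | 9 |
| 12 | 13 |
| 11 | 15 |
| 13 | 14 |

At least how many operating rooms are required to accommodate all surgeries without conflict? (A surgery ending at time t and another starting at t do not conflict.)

Count concurrent intervals with a sweep; the peak is the room count.
Events (time:±→running): 0:+→1 3:-→0 5:+→1 6:+→2 9:-→1 10:+→2 11:-→1 11:+→2 12:-→1 12:+→2 12:+→3 … peak 3.

3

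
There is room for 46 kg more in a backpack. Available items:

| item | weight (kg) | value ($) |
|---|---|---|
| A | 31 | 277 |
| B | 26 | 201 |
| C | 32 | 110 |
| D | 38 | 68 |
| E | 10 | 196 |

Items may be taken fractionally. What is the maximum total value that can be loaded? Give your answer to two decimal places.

Sort by value per unit weight and fill in that order.
Ratios (sorted): E 19.60, A 8.94, B 7.73, C 3.44, D 1.79
take E (10 @ 196); take A (31 @ 277); take 5/26 of B → 38.65. Capacity used 46/46.
Total value = 511.65

511.65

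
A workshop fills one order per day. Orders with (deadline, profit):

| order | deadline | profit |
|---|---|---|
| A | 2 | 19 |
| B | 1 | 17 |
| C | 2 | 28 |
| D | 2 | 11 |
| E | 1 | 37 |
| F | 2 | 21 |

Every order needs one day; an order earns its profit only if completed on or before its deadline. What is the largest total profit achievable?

65

By profit: E(d1,37), C(d2,28), F(d2,21), A(d2,19), B(d1,17), D(d2,11)
E→slot 1; C→slot 2; F skipped; A skipped; B skipped; D skipped.
Profit = 37 + 28 = 65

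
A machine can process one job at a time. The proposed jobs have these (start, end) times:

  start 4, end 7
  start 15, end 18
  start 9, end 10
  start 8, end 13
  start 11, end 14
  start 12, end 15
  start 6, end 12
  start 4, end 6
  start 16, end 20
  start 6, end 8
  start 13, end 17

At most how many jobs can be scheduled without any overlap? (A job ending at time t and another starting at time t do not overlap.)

5

Sorted by end: (4,6)  (4,7)  (6,8)  (9,10)  (6,12)  (8,13)  (11,14)  (12,15)  (13,17)  (15,18)  (16,20)
take (4,6); take (6,8); take (9,10); take (11,14); skip (12,15); skip (13,17); take (15,18).
Selected 5 jobs.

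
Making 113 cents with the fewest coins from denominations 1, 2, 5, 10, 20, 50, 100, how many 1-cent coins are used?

113 − 1×100→13 − 1×10→3 − 1×2→1 − 1×1→0
Count of 1: 1

1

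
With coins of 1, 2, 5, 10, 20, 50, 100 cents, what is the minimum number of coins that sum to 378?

8

378 = 3×100 + 1×50 + 1×20 + 1×5 + 1×2 + 1×1
Total coins = 3 + 1 + 1 + 1 + 1 + 1 = 8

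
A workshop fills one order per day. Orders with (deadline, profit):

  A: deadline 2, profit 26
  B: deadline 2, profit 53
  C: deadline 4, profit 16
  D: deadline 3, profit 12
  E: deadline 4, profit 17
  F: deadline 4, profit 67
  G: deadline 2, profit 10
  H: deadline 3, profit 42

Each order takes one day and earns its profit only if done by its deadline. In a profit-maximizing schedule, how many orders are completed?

4

Profit order: F=67 B=53 H=42 A=26 E=17 C=16 D=12 G=10
Assign: F→slot 4, B→slot 2, H→slot 3, A→slot 1, E skipped, C skipped, D skipped, G skipped.
Slots: [1:A] [2:B] [3:H] [4:F]
4 of 8 scheduled.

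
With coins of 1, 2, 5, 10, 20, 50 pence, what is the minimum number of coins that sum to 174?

Greedy: take as many of the largest coin as possible, then repeat with the remainder.
174 − 3×50→24 − 1×20→4 − 2×2→0
Total coins = 3 + 1 + 2 = 6

6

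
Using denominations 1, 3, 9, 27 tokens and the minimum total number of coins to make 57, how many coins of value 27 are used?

57 − 2×27→3 − 1×3→0
Count of 27: 2

2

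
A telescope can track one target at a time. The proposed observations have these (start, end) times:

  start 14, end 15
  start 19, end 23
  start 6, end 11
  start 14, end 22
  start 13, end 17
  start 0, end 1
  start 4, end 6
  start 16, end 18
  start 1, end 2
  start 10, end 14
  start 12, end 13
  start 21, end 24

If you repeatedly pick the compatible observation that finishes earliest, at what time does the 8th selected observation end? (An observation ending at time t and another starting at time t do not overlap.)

Order by finish time; keep every interval that doesn't clash with the previous kept one.
By end time: (0,1), (1,2), (4,6), (6,11), (12,13), (10,14), (14,15), (13,17), (16,18), (14,22), (19,23), (21,24).
Pick (0,1); next start ≥ 1 → (1,2); next start ≥ 2 → (4,6); next start ≥ 6 → (6,11); next start ≥ 11 → (12,13); next start ≥ 13 → (14,15); next start ≥ 15 → (16,18); next start ≥ 18 → (19,23).
Selected: (0,1) (1,2) (4,6) (6,11) (12,13) (14,15) (16,18) (19,23)

23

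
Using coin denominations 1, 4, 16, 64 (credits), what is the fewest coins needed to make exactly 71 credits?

Use the largest denomination that fits, subtract, and repeat.
71 − 1×64→7 − 1×4→3 − 3×1→0
Total coins = 1 + 1 + 3 = 5

5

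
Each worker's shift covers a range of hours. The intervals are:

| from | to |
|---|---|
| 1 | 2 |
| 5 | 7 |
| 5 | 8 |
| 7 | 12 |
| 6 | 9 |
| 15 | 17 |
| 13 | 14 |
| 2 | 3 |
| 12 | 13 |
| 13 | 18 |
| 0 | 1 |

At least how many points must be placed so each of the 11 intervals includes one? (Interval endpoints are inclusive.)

Sort by right endpoint; whenever an interval is uncovered, place a point at its right end.
By right end: [0,1]  [1,2]  [2,3]  [5,7]  [5,8]  [6,9]  [7,12]  [12,13]  [13,14]  [15,17]  [13,18]
[0,1] uncovered → point at 1; [2,3] uncovered → point at 3; [5,7] uncovered → point at 7; [12,13] uncovered → point at 13; [15,17] uncovered → point at 17.
Points: 1, 3, 7, 13, 17 (5 total).

5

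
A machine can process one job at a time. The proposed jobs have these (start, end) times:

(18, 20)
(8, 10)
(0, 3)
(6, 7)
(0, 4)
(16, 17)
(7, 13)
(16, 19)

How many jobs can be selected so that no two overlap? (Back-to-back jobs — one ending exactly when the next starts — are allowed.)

5

Sort by end time and greedily take each interval whose start is ≥ the last chosen end.
Sorted by end: (0,3)  (0,4)  (6,7)  (8,10)  (7,13)  (16,17)  (16,19)  (18,20)
take (0,3); take (6,7); take (8,10); take (16,17); skip (16,19); take (18,20).
Selected 5 jobs.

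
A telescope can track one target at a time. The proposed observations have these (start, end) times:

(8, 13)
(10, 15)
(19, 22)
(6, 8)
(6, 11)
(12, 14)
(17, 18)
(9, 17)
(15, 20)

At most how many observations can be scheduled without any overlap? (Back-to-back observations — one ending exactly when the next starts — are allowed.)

Sort by end time and greedily take each interval whose start is ≥ the last chosen end.
By end time: (6,8), (6,11), (8,13), (12,14), (10,15), (9,17), (17,18), (15,20), (19,22).
Pick (6,8); next start ≥ 8 → (8,13); next start ≥ 13 → (17,18); next start ≥ 18 → (19,22).
Selected 4 observations.

4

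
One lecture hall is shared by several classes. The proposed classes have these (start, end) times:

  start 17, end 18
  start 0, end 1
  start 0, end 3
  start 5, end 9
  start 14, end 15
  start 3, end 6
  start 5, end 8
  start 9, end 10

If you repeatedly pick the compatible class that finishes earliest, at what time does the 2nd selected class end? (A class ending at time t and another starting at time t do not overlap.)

6

Greedy by earliest finish: after sorting by end time, pick each interval compatible with the last pick.
By end time: (0,1), (0,3), (3,6), (5,8), (5,9), (9,10), (14,15), (17,18).
Pick (0,1); next start ≥ 1 → (3,6); next start ≥ 6 → (9,10); next start ≥ 10 → (14,15); next start ≥ 15 → (17,18).
Selected: (0,1) (3,6) (9,10) (14,15) (17,18)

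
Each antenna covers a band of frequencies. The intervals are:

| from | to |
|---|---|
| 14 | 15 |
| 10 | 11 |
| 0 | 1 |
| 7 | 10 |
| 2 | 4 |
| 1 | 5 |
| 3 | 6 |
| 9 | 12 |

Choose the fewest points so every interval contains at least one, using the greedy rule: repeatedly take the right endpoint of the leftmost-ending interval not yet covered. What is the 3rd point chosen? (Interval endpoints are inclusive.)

10

Sorted: [0,1] [2,4] [1,5] [3,6] [7,10] [10,11] [9,12] [14,15]
{[0,1]} hit by 1; {[2,4],[1,5],[3,6]} hit by 4; {[7,10],[10,11],[9,12]} hit by 10; {[14,15]} hit by 15.
Points: 1, 4, 10, 15 (4 total).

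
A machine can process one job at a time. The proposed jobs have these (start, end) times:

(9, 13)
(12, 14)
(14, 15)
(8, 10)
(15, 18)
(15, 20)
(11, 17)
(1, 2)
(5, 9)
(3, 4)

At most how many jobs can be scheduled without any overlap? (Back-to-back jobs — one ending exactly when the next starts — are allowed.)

6

Sort by end time and greedily take each interval whose start is ≥ the last chosen end.
By end time: (1,2), (3,4), (5,9), (8,10), (9,13), (12,14), (14,15), (11,17), (15,18), (15,20).
Pick (1,2); next start ≥ 2 → (3,4); next start ≥ 4 → (5,9); next start ≥ 9 → (9,13); next start ≥ 13 → (14,15); next start ≥ 15 → (15,18).
Selected 6 jobs.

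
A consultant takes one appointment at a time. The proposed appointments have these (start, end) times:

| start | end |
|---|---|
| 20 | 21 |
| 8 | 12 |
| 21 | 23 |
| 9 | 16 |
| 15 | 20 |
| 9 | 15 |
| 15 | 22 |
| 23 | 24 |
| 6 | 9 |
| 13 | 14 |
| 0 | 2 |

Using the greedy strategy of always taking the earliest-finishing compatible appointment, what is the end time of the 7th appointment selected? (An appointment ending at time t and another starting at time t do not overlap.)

24

Greedy by earliest finish: after sorting by end time, pick each interval compatible with the last pick.
Sorted by end: (0,2)  (6,9)  (8,12)  (13,14)  (9,15)  (9,16)  (15,20)  (20,21)  (15,22)  (21,23)  (23,24)
take (0,2); take (6,9); skip (8,12); take (13,14); skip (9,15); take (15,20); take (20,21); skip (15,22); take (21,23); take (23,24).
Selected: (0,2) (6,9) (13,14) (15,20) (20,21) (21,23) (23,24)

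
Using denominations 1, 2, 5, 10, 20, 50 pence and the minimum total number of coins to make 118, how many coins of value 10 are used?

1

Use the largest denomination that fits, subtract, and repeat.
118 − 2×50→18 − 1×10→8 − 1×5→3 − 1×2→1 − 1×1→0
Count of 10: 1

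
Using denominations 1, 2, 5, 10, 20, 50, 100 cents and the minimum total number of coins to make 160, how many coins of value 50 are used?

160 = 1×100 + 1×50 + 1×10
Count of 50: 1

1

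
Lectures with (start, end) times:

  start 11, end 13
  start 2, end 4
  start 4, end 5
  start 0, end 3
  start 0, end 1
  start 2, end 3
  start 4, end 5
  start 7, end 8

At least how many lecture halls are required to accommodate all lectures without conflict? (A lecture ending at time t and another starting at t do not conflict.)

3

The answer is the maximum number of intervals overlapping at any instant.
Events (time:±→running): 0:+→1 0:+→2 1:-→1 2:+→2 2:+→3 … peak 3.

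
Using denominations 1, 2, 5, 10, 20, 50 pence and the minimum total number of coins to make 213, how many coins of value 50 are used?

Greedy: take as many of the largest coin as possible, then repeat with the remainder.
213 − 4×50→13 − 1×10→3 − 1×2→1 − 1×1→0
Count of 50: 4

4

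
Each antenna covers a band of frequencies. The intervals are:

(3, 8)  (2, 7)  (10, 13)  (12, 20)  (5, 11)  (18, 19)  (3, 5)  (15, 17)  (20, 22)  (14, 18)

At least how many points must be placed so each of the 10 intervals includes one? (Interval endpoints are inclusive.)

5

By right end: [3,5]  [2,7]  [3,8]  [5,11]  [10,13]  [15,17]  [14,18]  [18,19]  [12,20]  [20,22]
[3,5] uncovered → point at 5; [10,13] uncovered → point at 13; [15,17] uncovered → point at 17; [18,19] uncovered → point at 19; [20,22] uncovered → point at 22.
Points: 5, 13, 17, 19, 22 (5 total).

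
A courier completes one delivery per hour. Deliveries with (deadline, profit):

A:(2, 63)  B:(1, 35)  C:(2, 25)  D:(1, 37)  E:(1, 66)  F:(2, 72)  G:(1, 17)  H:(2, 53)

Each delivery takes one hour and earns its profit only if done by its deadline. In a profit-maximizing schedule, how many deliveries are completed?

Sort by profit descending; place each in the latest free slot ≤ its deadline.
Profit order: F=72 E=66 A=63 H=53 D=37 B=35 C=25 G=17
Assign: F→slot 2, E→slot 1, A skipped, H skipped, D skipped, B skipped, C skipped, G skipped.
Slots: [1:E] [2:F]
2 of 8 scheduled.

2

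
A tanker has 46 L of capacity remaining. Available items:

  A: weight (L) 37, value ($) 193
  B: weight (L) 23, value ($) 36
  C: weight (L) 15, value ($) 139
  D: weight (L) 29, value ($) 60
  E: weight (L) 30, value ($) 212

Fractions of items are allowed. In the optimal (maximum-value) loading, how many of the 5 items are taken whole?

Sort by value per unit weight and fill in that order.
Order: C (139/15=9.27) > E (212/30=7.07) > A (193/37=5.22) > D (60/29=2.07) > B (36/23=1.57)
Fill: take C (15 @ 139) → take E (30 @ 212) → take 1/37 of A → 5.22; 46/46 used.
2 item(s) taken whole; one partial (take 1/37 of A).

2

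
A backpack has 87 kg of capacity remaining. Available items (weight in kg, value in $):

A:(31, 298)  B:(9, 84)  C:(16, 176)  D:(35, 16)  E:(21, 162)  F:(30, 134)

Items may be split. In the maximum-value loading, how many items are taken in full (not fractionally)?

4

Greedy by value/weight ratio, highest first.
Order: C (176/16=11.00) > A (298/31=9.61) > B (84/9=9.33) > E (162/21=7.71) > F (134/30=4.47) > D (16/35=0.46)
Fill: take C (16 @ 176) → take A (31 @ 298) → take B (9 @ 84) → take E (21 @ 162) → take 10/30 of F → 44.67; 87/87 used.
4 item(s) taken whole; one partial (take 10/30 of F).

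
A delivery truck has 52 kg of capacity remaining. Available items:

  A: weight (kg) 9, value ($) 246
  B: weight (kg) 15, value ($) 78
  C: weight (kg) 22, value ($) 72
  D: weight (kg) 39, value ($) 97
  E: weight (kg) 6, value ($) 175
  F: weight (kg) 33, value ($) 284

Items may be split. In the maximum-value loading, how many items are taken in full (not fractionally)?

Greedy by value/weight ratio, highest first.
Ratios (sorted): E 29.17, A 27.33, F 8.61, B 5.20, C 3.27, D 2.49
take E (6 @ 175); take A (9 @ 246); take F (33 @ 284); take 4/15 of B → 20.80. Capacity used 52/52.
3 item(s) taken whole; one partial (take 4/15 of B).

3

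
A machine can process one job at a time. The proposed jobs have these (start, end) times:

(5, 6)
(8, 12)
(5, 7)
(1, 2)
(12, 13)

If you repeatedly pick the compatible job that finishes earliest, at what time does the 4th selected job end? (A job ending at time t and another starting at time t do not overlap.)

13

Order by finish time; keep every interval that doesn't clash with the previous kept one.
By end time: (1,2), (5,6), (5,7), (8,12), (12,13).
Pick (1,2); next start ≥ 2 → (5,6); next start ≥ 6 → (8,12); next start ≥ 12 → (12,13).
Selected: (1,2) (5,6) (8,12) (12,13)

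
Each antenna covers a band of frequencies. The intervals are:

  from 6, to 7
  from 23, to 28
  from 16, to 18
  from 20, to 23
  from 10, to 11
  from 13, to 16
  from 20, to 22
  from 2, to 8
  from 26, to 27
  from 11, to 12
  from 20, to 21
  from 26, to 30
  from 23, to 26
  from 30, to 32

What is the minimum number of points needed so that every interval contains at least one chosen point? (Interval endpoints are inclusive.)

Sorted: [6,7] [2,8] [10,11] [11,12] [13,16] [16,18] [20,21] [20,22] [20,23] [23,26] [26,27] [23,28] [26,30] [30,32]
{[6,7],[2,8]} hit by 7; {[10,11],[11,12]} hit by 11; {[13,16],[16,18]} hit by 16; {[20,21],[20,22],[20,23]} hit by 21; {[23,26],[26,27],[23,28],[26,30]} hit by 26; {[30,32]} hit by 32.
Points: 7, 11, 16, 21, 26, 32 (6 total).

6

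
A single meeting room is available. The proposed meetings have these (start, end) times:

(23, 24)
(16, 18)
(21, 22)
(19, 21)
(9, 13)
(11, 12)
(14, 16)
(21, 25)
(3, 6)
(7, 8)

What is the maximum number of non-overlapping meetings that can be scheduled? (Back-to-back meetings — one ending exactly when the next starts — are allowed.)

Sorted by end: (3,6)  (7,8)  (11,12)  (9,13)  (14,16)  (16,18)  (19,21)  (21,22)  (23,24)  (21,25)
take (3,6); take (7,8); take (11,12); skip (9,13); take (14,16); take (16,18); take (19,21); take (21,22); take (23,24); skip (21,25).
Selected 8 meetings.

8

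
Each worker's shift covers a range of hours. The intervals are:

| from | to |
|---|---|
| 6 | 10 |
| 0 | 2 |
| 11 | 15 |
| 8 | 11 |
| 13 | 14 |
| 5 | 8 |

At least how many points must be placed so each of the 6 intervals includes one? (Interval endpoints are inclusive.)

Sort by right endpoint; whenever an interval is uncovered, place a point at its right end.
By right end: [0,2]  [5,8]  [6,10]  [8,11]  [13,14]  [11,15]
[0,2] uncovered → point at 2; [5,8] uncovered → point at 8; [13,14] uncovered → point at 14.
Points: 2, 8, 14 (3 total).

3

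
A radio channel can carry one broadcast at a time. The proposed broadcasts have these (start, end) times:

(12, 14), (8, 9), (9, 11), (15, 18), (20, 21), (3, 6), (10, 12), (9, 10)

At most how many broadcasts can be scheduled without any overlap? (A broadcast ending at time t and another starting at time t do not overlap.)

Order by finish time; keep every interval that doesn't clash with the previous kept one.
By end time: (3,6), (8,9), (9,10), (9,11), (10,12), (12,14), (15,18), (20,21).
Pick (3,6); next start ≥ 6 → (8,9); next start ≥ 9 → (9,10); next start ≥ 10 → (10,12); next start ≥ 12 → (12,14); next start ≥ 14 → (15,18); next start ≥ 18 → (20,21).
Selected 7 broadcasts.

7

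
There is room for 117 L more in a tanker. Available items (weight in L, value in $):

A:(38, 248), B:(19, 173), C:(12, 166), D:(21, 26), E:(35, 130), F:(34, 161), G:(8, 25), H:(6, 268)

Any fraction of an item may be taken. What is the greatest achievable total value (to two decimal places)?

Sort by value per unit weight and fill in that order.
Ratios (sorted): H 44.67, C 13.83, B 9.11, A 6.53, F 4.74, E 3.71, G 3.12, D 1.24
take H (6 @ 268); take C (12 @ 166); take B (19 @ 173); take A (38 @ 248); take F (34 @ 161); take 8/35 of E → 29.71. Capacity used 117/117.
Total value = 1045.71

1045.71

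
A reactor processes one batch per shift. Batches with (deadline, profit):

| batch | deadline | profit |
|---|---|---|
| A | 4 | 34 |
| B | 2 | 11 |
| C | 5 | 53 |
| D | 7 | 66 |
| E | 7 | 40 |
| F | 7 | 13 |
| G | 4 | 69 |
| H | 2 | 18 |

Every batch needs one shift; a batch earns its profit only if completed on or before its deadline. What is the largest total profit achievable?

293

Sort by profit descending; place each in the latest free slot ≤ its deadline.
By profit: G(d4,69), D(d7,66), C(d5,53), E(d7,40), A(d4,34), H(d2,18), F(d7,13), B(d2,11)
G→slot 4; D→slot 7; C→slot 5; E→slot 6; A→slot 3; H→slot 2; F→slot 1; B skipped.
Profit = 13 + 18 + 34 + 69 + 53 + 40 + 66 = 293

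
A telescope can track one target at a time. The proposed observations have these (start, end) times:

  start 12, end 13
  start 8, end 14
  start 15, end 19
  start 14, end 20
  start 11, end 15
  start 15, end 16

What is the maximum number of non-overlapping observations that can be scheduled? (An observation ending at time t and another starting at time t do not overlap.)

2

Sort by end time and greedily take each interval whose start is ≥ the last chosen end.
By end time: (12,13), (8,14), (11,15), (15,16), (15,19), (14,20).
Pick (12,13); next start ≥ 13 → (15,16).
Selected 2 observations.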